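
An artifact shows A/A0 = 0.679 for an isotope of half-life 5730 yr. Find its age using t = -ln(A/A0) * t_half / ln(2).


lambda = ln(2) / t_half = ln(2) / 5730 = 1.209681e-04 /yr
t = -ln(A/A0) / lambda
t = -ln(0.679) / 1.209681e-04
t = 3200.3 yr

3200.3


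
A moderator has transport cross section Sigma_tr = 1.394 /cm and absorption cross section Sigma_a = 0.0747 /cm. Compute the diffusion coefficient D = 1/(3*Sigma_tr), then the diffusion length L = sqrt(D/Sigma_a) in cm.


D = 1 / (3 * Sigma_tr) = 1 / (3 * 1.394) = 0.2391200 cm
L = sqrt(D / Sigma_a)
L = sqrt(0.2391200 / 0.0747)
L = 1.7892 cm

1.7892


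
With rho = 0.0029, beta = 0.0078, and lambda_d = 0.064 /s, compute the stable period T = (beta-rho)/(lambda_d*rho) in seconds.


T = (beta - rho) / (lambda_d * rho)
T = (0.0078 - 0.0029) / (0.064 * 0.0029)
T = 26.401 s

26.401


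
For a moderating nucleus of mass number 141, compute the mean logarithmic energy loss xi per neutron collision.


xi = 1 + (A-1)^2/(2A) * ln((A-1)/(A+1))
xi = 1 + (141-1)^2/(2*141) * ln((141-1)/(141 +1))
xi = 0.014118

0.014118


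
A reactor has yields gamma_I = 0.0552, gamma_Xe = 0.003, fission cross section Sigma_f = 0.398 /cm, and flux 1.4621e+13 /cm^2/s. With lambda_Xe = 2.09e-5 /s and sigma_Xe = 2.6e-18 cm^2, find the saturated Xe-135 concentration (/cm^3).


Xe_eq = (gamma_I + gamma_Xe) * Sigma_f * phi / (lambda_Xe + sigma_Xe * phi)
Numerator = (0.0552 + 0.003) * 0.398 * 1.4621e+13 = 3.386750e+11
Denominator = 2.09e-5 + 2.6e-18 * 1.4621e+13 = 5.891460e-05
Xe_eq = 3.386750e+11 / 5.891460e-05 = 5.7486e+15 /cm^3

5.7486e+15


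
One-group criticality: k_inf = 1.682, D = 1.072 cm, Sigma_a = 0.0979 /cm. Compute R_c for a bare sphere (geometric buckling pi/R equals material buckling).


L^2 = D / Sigma_a = 1.072 / 0.0979 = 10.94995 cm^2
B_m^2 = (k_inf - 1) / L^2 = (1.682 - 1) / 10.94995 = 0.06228339 /cm^2
For a bare sphere: B_g = pi/R, so R_c = pi / sqrt(B_m^2)
R_c = pi / sqrt(0.06228339) = 12.588 cm

12.588


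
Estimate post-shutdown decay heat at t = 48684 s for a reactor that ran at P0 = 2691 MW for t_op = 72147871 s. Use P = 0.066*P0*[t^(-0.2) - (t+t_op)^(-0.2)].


P/P0 = 0.066 * [t^(-0.2) - (t + t_op)^(-0.2)]
P/P0 = 0.066 * [48684^(-0.2) - (48684 + 72147871)^(-0.2)]
P/P0 = 0.066 * [0.1154842 - 0.02680999] = 0.005852498
P = 2691 * 0.005852498 = 15.749 MW

15.749


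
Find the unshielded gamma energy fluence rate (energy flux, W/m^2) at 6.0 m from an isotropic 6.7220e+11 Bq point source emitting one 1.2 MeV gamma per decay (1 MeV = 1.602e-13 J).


psi = A * E * 1.602e-13 / (4*pi*r^2)
psi = 6.7220e+11 * 1.2 * 1.602e-13 / (4*pi*6.0^2)
psi = 2.8565e-04 W/m^2

2.8565e-04


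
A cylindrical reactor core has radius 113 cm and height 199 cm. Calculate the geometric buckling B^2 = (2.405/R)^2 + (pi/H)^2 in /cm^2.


B^2 = (2.405/R)^2 + (pi/H)^2
B^2 = (2.405/113)^2 + (pi/199)^2
B^2 = 7.0220e-04 /cm^2

7.0220e-04


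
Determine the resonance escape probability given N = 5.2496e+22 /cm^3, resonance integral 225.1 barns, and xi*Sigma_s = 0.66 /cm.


p = exp(-N * I * 1e-24 / (xi*Sigma_s))
p = exp(-5.2496e+22 * 225.1 * 1e-24 / 0.66)
p = 1.6759e-08

1.6759e-08


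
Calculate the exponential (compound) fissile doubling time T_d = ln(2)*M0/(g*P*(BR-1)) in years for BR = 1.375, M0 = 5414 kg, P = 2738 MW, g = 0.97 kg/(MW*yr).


Breeding gain G = BR - 1 = 1.375 - 1 = 0.375
Fissile production rate = g * P * G = 0.97 * 2738 * 0.375 = 995.9475 kg/yr
T_d = ln(2) * M0 / (g * P * G)
T_d = ln(2) * 5414 / 995.9475 = 3.7680 yr

3.7680


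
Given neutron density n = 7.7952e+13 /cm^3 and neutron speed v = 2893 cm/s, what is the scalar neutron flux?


phi = n * v
phi = 7.7952e+13 * 2893
phi = 2.2552e+17 /cm^2/s

2.2552e+17


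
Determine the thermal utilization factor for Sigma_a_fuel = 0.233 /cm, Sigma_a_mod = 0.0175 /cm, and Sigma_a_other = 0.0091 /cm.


f = Sigma_a_fuel / (Sigma_a_fuel + Sigma_a_mod + Sigma_a_other)
f = 0.233 / (0.233 + 0.0175 + 0.0091)
f = 0.89753

0.89753


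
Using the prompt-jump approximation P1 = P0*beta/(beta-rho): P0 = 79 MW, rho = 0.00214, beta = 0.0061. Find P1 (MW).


P1/P0 = beta / (beta - rho)
P1/P0 = 0.0061 / (0.0061 - 0.00214) = 1.540404
P1 = 79 * 1.540404 = 121.69 MW

121.69


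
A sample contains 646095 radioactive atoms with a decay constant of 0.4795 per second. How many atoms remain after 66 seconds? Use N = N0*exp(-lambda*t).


N = N0 * exp(-lambda * t)
N = 646095 * exp(-0.4795 * 66)
N = 1.1646e-08

1.1646e-08


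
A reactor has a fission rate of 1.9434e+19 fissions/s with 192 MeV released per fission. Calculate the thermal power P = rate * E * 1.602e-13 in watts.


P = fission_rate * E_MeV * 1.602e-13
P = 1.9434e+19 * 192 * 1.602e-13
P = 5.9776e+08 W

5.9776e+08


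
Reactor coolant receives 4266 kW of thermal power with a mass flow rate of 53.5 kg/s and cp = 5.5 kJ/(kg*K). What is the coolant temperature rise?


dT = Q / (m_dot * cp)
dT = 4266 / (53.5 * 5.5)
dT = 14.498 C

14.498


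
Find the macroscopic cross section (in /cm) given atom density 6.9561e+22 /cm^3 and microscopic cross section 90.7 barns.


Sigma = N * sigma_barns * 1e-24
Sigma = 6.9561e+22 * 90.7 * 1e-24
Sigma = 6.3092 /cm

6.3092


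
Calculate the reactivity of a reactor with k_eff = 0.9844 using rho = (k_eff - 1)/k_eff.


rho = (k_eff - 1) / k_eff
rho = (0.9844 - 1) / 0.9844
rho = -0.015847

-0.015847


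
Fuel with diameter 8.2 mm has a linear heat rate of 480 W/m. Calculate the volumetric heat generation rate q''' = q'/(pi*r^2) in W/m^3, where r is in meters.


r = D / 2 / 1000 = 8.2 / 2 / 1000 = 0.0041 m
q''' = q' / (pi * r^2)
q''' = 480 / (pi * 0.0041^2)
q''' = 9.0892e+06 W/m^3

9.0892e+06


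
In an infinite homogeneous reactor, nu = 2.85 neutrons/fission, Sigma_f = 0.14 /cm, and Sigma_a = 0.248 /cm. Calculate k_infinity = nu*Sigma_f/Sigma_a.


k_inf = nu * Sigma_f / Sigma_a
k_inf = 2.85 * 0.14 / 0.248
k_inf = 1.6089

1.6089


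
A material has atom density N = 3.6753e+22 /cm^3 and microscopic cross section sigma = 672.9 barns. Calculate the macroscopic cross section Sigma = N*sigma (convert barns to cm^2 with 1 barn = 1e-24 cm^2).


Sigma = N * sigma_barns * 1e-24
Sigma = 3.6753e+22 * 672.9 * 1e-24
Sigma = 24.731 /cm

24.731


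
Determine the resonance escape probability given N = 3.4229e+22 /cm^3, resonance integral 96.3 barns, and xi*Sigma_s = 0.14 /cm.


p = exp(-N * I * 1e-24 / (xi*Sigma_s))
p = exp(-3.4229e+22 * 96.3 * 1e-24 / 0.14)
p = 5.9523e-11

5.9523e-11


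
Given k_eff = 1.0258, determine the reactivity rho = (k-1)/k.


rho = (k_eff - 1) / k_eff
rho = (1.0258 - 1) / 1.0258
rho = 0.025151

0.025151


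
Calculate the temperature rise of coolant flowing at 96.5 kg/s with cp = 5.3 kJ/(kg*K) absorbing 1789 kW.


dT = Q / (m_dot * cp)
dT = 1789 / (96.5 * 5.3)
dT = 3.4979 C

3.4979


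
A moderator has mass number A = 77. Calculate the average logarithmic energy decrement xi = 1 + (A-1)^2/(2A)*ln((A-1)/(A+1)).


xi = 1 + (A-1)^2/(2A) * ln((A-1)/(A+1))
xi = 1 + (77-1)^2/(2*77) * ln((77-1)/(77 +1))
xi = 0.025751

0.025751


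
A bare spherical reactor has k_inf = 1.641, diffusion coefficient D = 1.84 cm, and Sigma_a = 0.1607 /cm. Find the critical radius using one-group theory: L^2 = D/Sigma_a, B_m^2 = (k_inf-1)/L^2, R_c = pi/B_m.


L^2 = D / Sigma_a = 1.84 / 0.1607 = 11.44991 cm^2
B_m^2 = (k_inf - 1) / L^2 = (1.641 - 1) / 11.44991 = 0.05598297 /cm^2
For a bare sphere: B_g = pi/R, so R_c = pi / sqrt(B_m^2)
R_c = pi / sqrt(0.05598297) = 13.278 cm

13.278


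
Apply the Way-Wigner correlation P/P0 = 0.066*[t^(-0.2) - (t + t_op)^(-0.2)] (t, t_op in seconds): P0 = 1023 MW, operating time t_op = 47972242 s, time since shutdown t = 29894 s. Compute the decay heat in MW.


P/P0 = 0.066 * [t^(-0.2) - (t + t_op)^(-0.2)]
P/P0 = 0.066 * [29894^(-0.2) - (29894 + 47972242)^(-0.2)]
P/P0 = 0.066 * [0.1273161 - 0.02909028] = 0.006482904
P = 1023 * 0.006482904 = 6.6320 MW

6.6320


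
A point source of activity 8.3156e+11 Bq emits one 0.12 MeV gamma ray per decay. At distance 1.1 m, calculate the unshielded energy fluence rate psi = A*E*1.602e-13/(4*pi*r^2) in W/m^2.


psi = A * E * 1.602e-13 / (4*pi*r^2)
psi = 8.3156e+11 * 0.12 * 1.602e-13 / (4*pi*1.1^2)
psi = 0.0010513 W/m^2

0.0010513


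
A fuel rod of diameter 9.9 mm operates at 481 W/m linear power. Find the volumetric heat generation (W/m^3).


r = D / 2 / 1000 = 9.9 / 2 / 1000 = 0.00495 m
q''' = q' / (pi * r^2)
q''' = 481 / (pi * 0.00495^2)
q''' = 6.2486e+06 W/m^3

6.2486e+06


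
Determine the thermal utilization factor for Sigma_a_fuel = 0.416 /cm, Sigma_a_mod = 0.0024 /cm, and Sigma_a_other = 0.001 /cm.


f = Sigma_a_fuel / (Sigma_a_fuel + Sigma_a_mod + Sigma_a_other)
f = 0.416 / (0.416 + 0.0024 + 0.001)
f = 0.99189

0.99189


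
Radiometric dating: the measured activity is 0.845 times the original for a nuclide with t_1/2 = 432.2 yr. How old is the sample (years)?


lambda = ln(2) / t_half = ln(2) / 432.2 = 0.001603765 /yr
t = -ln(A/A0) / lambda
t = -ln(0.845) / 0.001603765
t = 105.01 yr

105.01


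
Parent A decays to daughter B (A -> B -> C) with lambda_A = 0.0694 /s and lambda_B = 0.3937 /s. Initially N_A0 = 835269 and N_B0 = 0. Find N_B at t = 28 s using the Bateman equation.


N_B(t) = lambda_A * N_A0 / (lambda_B - lambda_A) * [exp(-lambda_A*t) - exp(-lambda_B*t)]
exp(-0.0694*28) = 0.1432448; exp(-0.3937*28) = 1.631216e-05
N_B = 0.0694 * 835269 / (0.3937 - 0.0694) * (0.1432448 - 1.631216e-05)
N_B = 25602

25602


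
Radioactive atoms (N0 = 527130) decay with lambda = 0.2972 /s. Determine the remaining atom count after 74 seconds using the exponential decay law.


N = N0 * exp(-lambda * t)
N = 527130 * exp(-0.2972 * 74)
N = 1.4810e-04

1.4810e-04


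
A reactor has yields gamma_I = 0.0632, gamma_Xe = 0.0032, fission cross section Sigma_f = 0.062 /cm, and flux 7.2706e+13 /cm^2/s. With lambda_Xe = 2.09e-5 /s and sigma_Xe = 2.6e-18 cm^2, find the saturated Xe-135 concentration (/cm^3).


Xe_eq = (gamma_I + gamma_Xe) * Sigma_f * phi / (lambda_Xe + sigma_Xe * phi)
Numerator = (0.0632 + 0.0032) * 0.062 * 7.2706e+13 = 2.993161e+11
Denominator = 2.09e-5 + 2.6e-18 * 7.2706e+13 = 2.099356e-04
Xe_eq = 2.993161e+11 / 2.099356e-04 = 1.4258e+15 /cm^3

1.4258e+15


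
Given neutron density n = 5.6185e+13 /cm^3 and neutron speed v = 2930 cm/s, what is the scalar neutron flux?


phi = n * v
phi = 5.6185e+13 * 2930
phi = 1.6462e+17 /cm^2/s

1.6462e+17


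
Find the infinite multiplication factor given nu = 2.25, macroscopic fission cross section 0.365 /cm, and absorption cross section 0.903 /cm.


k_inf = nu * Sigma_f / Sigma_a
k_inf = 2.25 * 0.365 / 0.903
k_inf = 0.90947

0.90947


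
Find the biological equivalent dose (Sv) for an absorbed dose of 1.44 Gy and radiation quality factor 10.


H = D * Q
H = 1.44 * 10
H = 14.400 Sv

14.400


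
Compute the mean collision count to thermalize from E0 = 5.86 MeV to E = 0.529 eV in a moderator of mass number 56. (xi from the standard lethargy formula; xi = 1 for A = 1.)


xi = 1 + (A-1)^2/(2A)*ln((A-1)/(A+1)) = 0.03529286 (for A = 56)
n = ln(E0/E) / xi
n = ln(5.86e6 / 0.529) / 0.03529286
n = ln(1.107750e+07) / 0.03529286 = 459.60

459.60


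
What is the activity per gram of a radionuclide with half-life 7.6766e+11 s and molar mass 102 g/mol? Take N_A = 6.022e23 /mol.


lambda = ln(2) / t_half = ln(2) / 7.6766e+11 = 9.029351e-13 /s
SA = lambda * N_A / M
SA = 9.029351e-13 * 6.022e23 / 102
SA = 5.3309e+09 Bq/g

5.3309e+09


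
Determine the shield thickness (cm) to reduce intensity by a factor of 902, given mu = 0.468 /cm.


x = ln(factor) / mu
x = ln(902) / 0.468
x = 14.540 cm

14.540


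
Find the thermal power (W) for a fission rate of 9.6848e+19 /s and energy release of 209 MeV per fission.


P = fission_rate * E_MeV * 1.602e-13
P = 9.6848e+19 * 209 * 1.602e-13
P = 3.2426e+09 W

3.2426e+09


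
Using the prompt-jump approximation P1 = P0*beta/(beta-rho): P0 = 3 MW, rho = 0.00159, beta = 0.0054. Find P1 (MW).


P1/P0 = beta / (beta - rho)
P1/P0 = 0.0054 / (0.0054 - 0.00159) = 1.417323
P1 = 3 * 1.417323 = 4.2520 MW

4.2520


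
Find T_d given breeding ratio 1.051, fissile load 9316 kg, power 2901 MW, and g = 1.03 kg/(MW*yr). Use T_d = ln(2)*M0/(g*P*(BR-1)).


Breeding gain G = BR - 1 = 1.051 - 1 = 0.051
Fissile production rate = g * P * G = 1.03 * 2901 * 0.051 = 152.38953 kg/yr
T_d = ln(2) * M0 / (g * P * G)
T_d = ln(2) * 9316 / 152.38953 = 42.374 yr

42.374


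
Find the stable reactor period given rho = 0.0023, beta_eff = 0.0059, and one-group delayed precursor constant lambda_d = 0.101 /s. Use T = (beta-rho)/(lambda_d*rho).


T = (beta - rho) / (lambda_d * rho)
T = (0.0059 - 0.0023) / (0.101 * 0.0023)
T = 15.497 s

15.497


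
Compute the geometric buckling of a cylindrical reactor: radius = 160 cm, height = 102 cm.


B^2 = (2.405/R)^2 + (pi/H)^2
B^2 = (2.405/160)^2 + (pi/102)^2
B^2 = 0.0011746 /cm^2

0.0011746


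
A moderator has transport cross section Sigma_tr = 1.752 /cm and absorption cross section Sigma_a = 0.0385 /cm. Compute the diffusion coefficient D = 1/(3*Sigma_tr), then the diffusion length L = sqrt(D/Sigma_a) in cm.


D = 1 / (3 * Sigma_tr) = 1 / (3 * 1.752) = 0.1902588 cm
L = sqrt(D / Sigma_a)
L = sqrt(0.1902588 / 0.0385)
L = 2.2230 cm

2.2230


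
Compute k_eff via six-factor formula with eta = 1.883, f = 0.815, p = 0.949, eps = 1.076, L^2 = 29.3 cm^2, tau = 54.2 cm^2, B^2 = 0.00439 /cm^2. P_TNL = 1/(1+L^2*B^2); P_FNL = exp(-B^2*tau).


k_inf = eta*f*p*eps = 1.883*0.815*0.949*1.076 = 1.567063
P_TNL = 1/(1 + L^2*B^2) = 1/(1 + 29.3*0.00439) = 0.8860323
P_FNL = exp(-B^2*tau) = exp(-0.00439*54.2) = 0.7882516
k_eff = k_inf * P_TNL * P_FNL = 1.567063 * 0.8860323 * 0.7882516
k_eff = 1.0945

1.0945


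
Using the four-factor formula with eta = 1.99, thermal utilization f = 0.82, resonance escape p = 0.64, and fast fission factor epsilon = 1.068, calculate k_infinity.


k_inf = eta * f * p * epsilon
k_inf = 1.99 * 0.82 * 0.64 * 1.068
k_inf = 1.1154

1.1154


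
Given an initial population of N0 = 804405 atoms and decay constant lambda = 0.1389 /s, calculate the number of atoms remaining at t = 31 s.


N = N0 * exp(-lambda * t)
N = 804405 * exp(-0.1389 * 31)
N = 10850

10850


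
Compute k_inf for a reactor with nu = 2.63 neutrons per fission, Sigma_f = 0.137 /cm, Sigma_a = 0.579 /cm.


k_inf = nu * Sigma_f / Sigma_a
k_inf = 2.63 * 0.137 / 0.579
k_inf = 0.62230

0.62230


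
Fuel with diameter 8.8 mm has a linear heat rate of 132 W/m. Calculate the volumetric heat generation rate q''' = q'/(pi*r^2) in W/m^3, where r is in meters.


r = D / 2 / 1000 = 8.8 / 2 / 1000 = 0.0044 m
q''' = q' / (pi * r^2)
q''' = 132 / (pi * 0.0044^2)
q''' = 2.1703e+06 W/m^3

2.1703e+06


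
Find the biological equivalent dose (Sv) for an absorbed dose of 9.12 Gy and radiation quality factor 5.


H = D * Q
H = 9.12 * 5
H = 45.600 Sv

45.600


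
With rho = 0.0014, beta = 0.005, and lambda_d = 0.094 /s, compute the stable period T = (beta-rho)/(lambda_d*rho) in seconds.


T = (beta - rho) / (lambda_d * rho)
T = (0.005 - 0.0014) / (0.094 * 0.0014)
T = 27.356 s

27.356


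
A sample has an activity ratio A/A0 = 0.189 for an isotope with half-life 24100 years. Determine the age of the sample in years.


lambda = ln(2) / t_half = ln(2) / 24100 = 2.876129e-05 /yr
t = -ln(A/A0) / lambda
t = -ln(0.189) / 2.876129e-05
t = 57925 yr

57925


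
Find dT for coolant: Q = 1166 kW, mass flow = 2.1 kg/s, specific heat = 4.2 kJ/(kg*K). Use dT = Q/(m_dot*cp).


dT = Q / (m_dot * cp)
dT = 1166 / (2.1 * 4.2)
dT = 132.20 C

132.20


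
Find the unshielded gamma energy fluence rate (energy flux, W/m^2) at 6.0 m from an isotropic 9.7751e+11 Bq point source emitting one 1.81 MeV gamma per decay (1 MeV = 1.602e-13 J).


psi = A * E * 1.602e-13 / (4*pi*r^2)
psi = 9.7751e+11 * 1.81 * 1.602e-13 / (4*pi*6.0^2)
psi = 6.2654e-04 W/m^2

6.2654e-04


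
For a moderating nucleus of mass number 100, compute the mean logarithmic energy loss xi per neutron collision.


xi = 1 + (A-1)^2/(2A) * ln((A-1)/(A+1))
xi = 1 + (100-1)^2/(2*100) * ln((100-1)/(100 +1))
xi = 0.019867

0.019867


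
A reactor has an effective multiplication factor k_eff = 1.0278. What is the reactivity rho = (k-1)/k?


rho = (k_eff - 1) / k_eff
rho = (1.0278 - 1) / 1.0278
rho = 0.027048

0.027048


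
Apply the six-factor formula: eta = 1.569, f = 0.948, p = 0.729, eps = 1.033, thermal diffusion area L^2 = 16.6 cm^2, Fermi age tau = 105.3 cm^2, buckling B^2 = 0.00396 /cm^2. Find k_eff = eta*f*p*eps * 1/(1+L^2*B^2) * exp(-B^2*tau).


k_inf = eta*f*p*eps = 1.569*0.948*0.729*1.033 = 1.120106
P_TNL = 1/(1 + L^2*B^2) = 1/(1 + 16.6*0.00396) = 0.9383187
P_FNL = exp(-B^2*tau) = exp(-0.00396*105.3) = 0.6590288
k_eff = k_inf * P_TNL * P_FNL = 1.120106 * 0.9383187 * 0.6590288
k_eff = 0.69265

0.69265


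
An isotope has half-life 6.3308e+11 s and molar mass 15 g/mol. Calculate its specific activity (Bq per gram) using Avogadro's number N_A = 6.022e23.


lambda = ln(2) / t_half = ln(2) / 6.3308e+11 = 1.094881e-12 /s
SA = lambda * N_A / M
SA = 1.094881e-12 * 6.022e23 / 15
SA = 4.3956e+10 Bq/g

4.3956e+10


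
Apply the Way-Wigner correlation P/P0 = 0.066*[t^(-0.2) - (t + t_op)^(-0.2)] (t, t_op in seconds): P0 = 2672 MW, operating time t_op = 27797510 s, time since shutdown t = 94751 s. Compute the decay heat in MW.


P/P0 = 0.066 * [t^(-0.2) - (t + t_op)^(-0.2)]
P/P0 = 0.066 * [94751^(-0.2) - (94751 + 27797510)^(-0.2)]
P/P0 = 0.066 * [0.1010842 - 0.03242674] = 0.004531392
P = 2672 * 0.004531392 = 12.108 MW

12.108


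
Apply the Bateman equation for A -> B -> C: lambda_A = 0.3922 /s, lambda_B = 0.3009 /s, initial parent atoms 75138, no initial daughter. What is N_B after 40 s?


N_B(t) = lambda_A * N_A0 / (lambda_B - lambda_A) * [exp(-lambda_A*t) - exp(-lambda_B*t)]
exp(-0.3922*40) = 1.537405e-07; exp(-0.3009*40) = 5.926955e-06
N_B = 0.3922 * 75138 / (0.3009 - 0.3922) * (1.537405e-07 - 5.926955e-06)
N_B = 1.8634

1.8634


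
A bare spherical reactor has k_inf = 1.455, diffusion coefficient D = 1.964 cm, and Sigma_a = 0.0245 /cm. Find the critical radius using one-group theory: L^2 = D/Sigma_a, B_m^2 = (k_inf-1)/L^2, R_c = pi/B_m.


L^2 = D / Sigma_a = 1.964 / 0.0245 = 80.16327 cm^2
B_m^2 = (k_inf - 1) / L^2 = (1.455 - 1) / 80.16327 = 0.005675916 /cm^2
For a bare sphere: B_g = pi/R, so R_c = pi / sqrt(B_m^2)
R_c = pi / sqrt(0.005675916) = 41.700 cm

41.700


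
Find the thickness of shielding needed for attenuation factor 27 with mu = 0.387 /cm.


x = ln(factor) / mu
x = ln(27) / 0.387
x = 8.5164 cm

8.5164


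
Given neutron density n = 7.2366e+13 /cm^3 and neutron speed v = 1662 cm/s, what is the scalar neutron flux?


phi = n * v
phi = 7.2366e+13 * 1662
phi = 1.2027e+17 /cm^2/s

1.2027e+17


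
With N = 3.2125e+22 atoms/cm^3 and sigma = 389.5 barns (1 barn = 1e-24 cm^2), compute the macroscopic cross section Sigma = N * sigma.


Sigma = N * sigma_barns * 1e-24
Sigma = 3.2125e+22 * 389.5 * 1e-24
Sigma = 12.513 /cm

12.513


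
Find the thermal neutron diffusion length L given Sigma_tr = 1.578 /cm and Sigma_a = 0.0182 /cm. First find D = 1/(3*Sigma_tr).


D = 1 / (3 * Sigma_tr) = 1 / (3 * 1.578) = 0.2112379 cm
L = sqrt(D / Sigma_a)
L = sqrt(0.2112379 / 0.0182)
L = 3.4068 cm

3.4068


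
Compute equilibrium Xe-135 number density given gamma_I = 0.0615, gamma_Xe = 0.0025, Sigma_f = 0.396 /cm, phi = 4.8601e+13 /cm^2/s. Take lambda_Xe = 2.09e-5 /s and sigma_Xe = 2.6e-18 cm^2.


Xe_eq = (gamma_I + gamma_Xe) * Sigma_f * phi / (lambda_Xe + sigma_Xe * phi)
Numerator = (0.0615 + 0.0025) * 0.396 * 4.8601e+13 = 1.231744e+12
Denominator = 2.09e-5 + 2.6e-18 * 4.8601e+13 = 1.472626e-04
Xe_eq = 1.231744e+12 / 1.472626e-04 = 8.3643e+15 /cm^3

8.3643e+15


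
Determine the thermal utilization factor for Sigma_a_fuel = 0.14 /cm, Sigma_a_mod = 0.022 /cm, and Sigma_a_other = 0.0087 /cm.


f = Sigma_a_fuel / (Sigma_a_fuel + Sigma_a_mod + Sigma_a_other)
f = 0.14 / (0.14 + 0.022 + 0.0087)
f = 0.82015

0.82015


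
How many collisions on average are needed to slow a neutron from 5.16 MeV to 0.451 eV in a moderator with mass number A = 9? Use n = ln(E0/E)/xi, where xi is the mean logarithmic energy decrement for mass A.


xi = 1 + (A-1)^2/(2A)*ln((A-1)/(A+1)) = 0.2066007 (for A = 9)
n = ln(E0/E) / xi
n = ln(5.16e6 / 0.451) / 0.2066007
n = ln(1.144124e+07) / 0.2066007 = 78.667

78.667


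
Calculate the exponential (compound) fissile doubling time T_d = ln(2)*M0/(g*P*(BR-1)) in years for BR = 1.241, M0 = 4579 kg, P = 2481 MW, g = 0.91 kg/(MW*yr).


Breeding gain G = BR - 1 = 1.241 - 1 = 0.241
Fissile production rate = g * P * G = 0.91 * 2481 * 0.241 = 544.10811 kg/yr
T_d = ln(2) * M0 / (g * P * G)
T_d = ln(2) * 4579 / 544.10811 = 5.8333 yr

5.8333


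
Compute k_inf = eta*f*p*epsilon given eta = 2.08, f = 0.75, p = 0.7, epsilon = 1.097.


k_inf = eta * f * p * epsilon
k_inf = 2.08 * 0.75 * 0.7 * 1.097
k_inf = 1.1979

1.1979


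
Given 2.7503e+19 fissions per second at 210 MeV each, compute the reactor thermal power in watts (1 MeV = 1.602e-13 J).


P = fission_rate * E_MeV * 1.602e-13
P = 2.7503e+19 * 210 * 1.602e-13
P = 9.2526e+08 W

9.2526e+08


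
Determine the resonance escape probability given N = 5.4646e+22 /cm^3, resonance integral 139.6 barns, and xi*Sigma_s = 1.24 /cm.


p = exp(-N * I * 1e-24 / (xi*Sigma_s))
p = exp(-5.4646e+22 * 139.6 * 1e-24 / 1.24)
p = 0.0021290

0.0021290


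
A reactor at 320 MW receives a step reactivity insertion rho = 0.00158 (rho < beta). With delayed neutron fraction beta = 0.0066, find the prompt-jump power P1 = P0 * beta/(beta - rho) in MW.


P1/P0 = beta / (beta - rho)
P1/P0 = 0.0066 / (0.0066 - 0.00158) = 1.314741
P1 = 320 * 1.314741 = 420.72 MW

420.72


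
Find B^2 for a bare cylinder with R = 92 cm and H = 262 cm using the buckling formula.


B^2 = (2.405/R)^2 + (pi/H)^2
B^2 = (2.405/92)^2 + (pi/262)^2
B^2 = 8.2715e-04 /cm^2

8.2715e-04


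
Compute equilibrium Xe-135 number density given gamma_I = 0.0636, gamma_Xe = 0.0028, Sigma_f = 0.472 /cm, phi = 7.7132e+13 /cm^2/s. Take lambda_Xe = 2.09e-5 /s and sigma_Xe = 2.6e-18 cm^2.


Xe_eq = (gamma_I + gamma_Xe) * Sigma_f * phi / (lambda_Xe + sigma_Xe * phi)
Numerator = (0.0636 + 0.0028) * 0.472 * 7.7132e+13 = 2.417379e+12
Denominator = 2.09e-5 + 2.6e-18 * 7.7132e+13 = 2.214432e-04
Xe_eq = 2.417379e+12 / 2.214432e-04 = 1.0916e+16 /cm^3

1.0916e+16


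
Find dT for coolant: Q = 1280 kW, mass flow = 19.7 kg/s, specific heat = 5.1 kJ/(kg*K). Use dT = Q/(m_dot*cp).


dT = Q / (m_dot * cp)
dT = 1280 / (19.7 * 5.1)
dT = 12.740 C

12.740


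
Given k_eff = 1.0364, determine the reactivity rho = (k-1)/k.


rho = (k_eff - 1) / k_eff
rho = (1.0364 - 1) / 1.0364
rho = 0.035122

0.035122


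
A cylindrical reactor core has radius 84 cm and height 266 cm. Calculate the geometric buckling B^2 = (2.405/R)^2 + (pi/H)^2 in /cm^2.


B^2 = (2.405/R)^2 + (pi/H)^2
B^2 = (2.405/84)^2 + (pi/266)^2
B^2 = 9.5922e-04 /cm^2

9.5922e-04


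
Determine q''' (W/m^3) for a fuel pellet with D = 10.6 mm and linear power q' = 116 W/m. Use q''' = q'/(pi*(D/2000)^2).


r = D / 2 / 1000 = 10.6 / 2 / 1000 = 0.0053 m
q''' = q' / (pi * r^2)
q''' = 116 / (pi * 0.0053^2)
q''' = 1.3145e+06 W/m^3

1.3145e+06


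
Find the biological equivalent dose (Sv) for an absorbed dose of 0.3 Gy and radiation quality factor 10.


H = D * Q
H = 0.3 * 10
H = 3.0000 Sv

3.0000


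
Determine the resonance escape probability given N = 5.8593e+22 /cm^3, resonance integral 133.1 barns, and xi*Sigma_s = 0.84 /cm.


p = exp(-N * I * 1e-24 / (xi*Sigma_s))
p = exp(-5.8593e+22 * 133.1 * 1e-24 / 0.84)
p = 9.2880e-05

9.2880e-05


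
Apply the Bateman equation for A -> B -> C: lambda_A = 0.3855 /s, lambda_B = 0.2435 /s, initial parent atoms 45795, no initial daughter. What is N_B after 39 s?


N_B(t) = lambda_A * N_A0 / (lambda_B - lambda_A) * [exp(-lambda_A*t) - exp(-lambda_B*t)]
exp(-0.3855*39) = 2.955287e-07; exp(-0.2435*39) = 7.511427e-05
N_B = 0.3855 * 45795 / (0.2435 - 0.3855) * (2.955287e-07 - 7.511427e-05)
N_B = 9.3017

9.3017


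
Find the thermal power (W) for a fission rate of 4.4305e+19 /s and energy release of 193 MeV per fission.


P = fission_rate * E_MeV * 1.602e-13
P = 4.4305e+19 * 193 * 1.602e-13
P = 1.3698e+09 W

1.3698e+09


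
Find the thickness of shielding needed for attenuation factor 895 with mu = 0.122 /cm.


x = ln(factor) / mu
x = ln(895) / 0.122
x = 55.712 cm

55.712


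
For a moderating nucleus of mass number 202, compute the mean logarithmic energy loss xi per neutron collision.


xi = 1 + (A-1)^2/(2A) * ln((A-1)/(A+1))
xi = 1 + (202-1)^2/(2*202) * ln((202-1)/(202 +1))
xi = 0.0098684

0.0098684


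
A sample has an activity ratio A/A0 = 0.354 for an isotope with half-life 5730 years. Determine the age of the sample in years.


lambda = ln(2) / t_half = ln(2) / 5730 = 1.209681e-04 /yr
t = -ln(A/A0) / lambda
t = -ln(0.354) / 1.209681e-04
t = 8584.6 yr

8584.6


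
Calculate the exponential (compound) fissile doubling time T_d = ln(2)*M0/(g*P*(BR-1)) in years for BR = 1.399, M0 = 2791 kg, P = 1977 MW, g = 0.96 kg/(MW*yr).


Breeding gain G = BR - 1 = 1.399 - 1 = 0.399
Fissile production rate = g * P * G = 0.96 * 1977 * 0.399 = 757.27008 kg/yr
T_d = ln(2) * M0 / (g * P * G)
T_d = ln(2) * 2791 / 757.27008 = 2.5547 yr

2.5547


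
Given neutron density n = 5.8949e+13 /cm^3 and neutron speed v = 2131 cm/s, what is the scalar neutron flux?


phi = n * v
phi = 5.8949e+13 * 2131
phi = 1.2562e+17 /cm^2/s

1.2562e+17


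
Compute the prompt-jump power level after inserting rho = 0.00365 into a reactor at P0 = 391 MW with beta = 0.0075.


P1/P0 = beta / (beta - rho)
P1/P0 = 0.0075 / (0.0075 - 0.00365) = 1.948052
P1 = 391 * 1.948052 = 761.69 MW

761.69


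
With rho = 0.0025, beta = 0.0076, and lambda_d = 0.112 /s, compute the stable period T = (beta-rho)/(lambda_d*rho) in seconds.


T = (beta - rho) / (lambda_d * rho)
T = (0.0076 - 0.0025) / (0.112 * 0.0025)
T = 18.214 s

18.214


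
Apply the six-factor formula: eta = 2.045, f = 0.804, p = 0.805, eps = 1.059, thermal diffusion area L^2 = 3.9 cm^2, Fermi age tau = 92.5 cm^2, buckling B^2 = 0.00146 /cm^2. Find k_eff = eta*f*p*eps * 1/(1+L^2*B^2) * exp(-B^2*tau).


k_inf = eta*f*p*eps = 2.045*0.804*0.805*1.059 = 1.401655
P_TNL = 1/(1 + L^2*B^2) = 1/(1 + 3.9*0.00146) = 0.9943382
P_FNL = exp(-B^2*tau) = exp(-0.00146*92.5) = 0.8736722
k_eff = k_inf * P_TNL * P_FNL = 1.401655 * 0.9943382 * 0.8736722
k_eff = 1.2177

1.2177


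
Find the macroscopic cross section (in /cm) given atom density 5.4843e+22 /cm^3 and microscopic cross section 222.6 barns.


Sigma = N * sigma_barns * 1e-24
Sigma = 5.4843e+22 * 222.6 * 1e-24
Sigma = 12.208 /cm

12.208


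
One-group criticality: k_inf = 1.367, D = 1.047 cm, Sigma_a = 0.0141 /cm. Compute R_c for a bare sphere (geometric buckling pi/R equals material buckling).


L^2 = D / Sigma_a = 1.047 / 0.0141 = 74.25532 cm^2
B_m^2 = (k_inf - 1) / L^2 = (1.367 - 1) / 74.25532 = 0.004942407 /cm^2
For a bare sphere: B_g = pi/R, so R_c = pi / sqrt(B_m^2)
R_c = pi / sqrt(0.004942407) = 44.687 cm

44.687


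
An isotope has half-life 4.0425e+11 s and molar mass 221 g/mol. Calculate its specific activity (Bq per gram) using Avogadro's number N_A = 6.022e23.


lambda = ln(2) / t_half = ln(2) / 4.0425e+11 = 1.714650e-12 /s
SA = lambda * N_A / M
SA = 1.714650e-12 * 6.022e23 / 221
SA = 4.6722e+09 Bq/g

4.6722e+09


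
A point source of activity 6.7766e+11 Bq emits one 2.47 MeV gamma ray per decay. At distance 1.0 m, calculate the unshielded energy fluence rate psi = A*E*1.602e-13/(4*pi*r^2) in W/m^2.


psi = A * E * 1.602e-13 / (4*pi*r^2)
psi = 6.7766e+11 * 2.47 * 1.602e-13 / (4*pi*1.0^2)
psi = 0.021338 W/m^2

0.021338


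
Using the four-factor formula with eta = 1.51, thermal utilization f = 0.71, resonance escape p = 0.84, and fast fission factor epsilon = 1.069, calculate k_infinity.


k_inf = eta * f * p * epsilon
k_inf = 1.51 * 0.71 * 0.84 * 1.069
k_inf = 0.96270

0.96270


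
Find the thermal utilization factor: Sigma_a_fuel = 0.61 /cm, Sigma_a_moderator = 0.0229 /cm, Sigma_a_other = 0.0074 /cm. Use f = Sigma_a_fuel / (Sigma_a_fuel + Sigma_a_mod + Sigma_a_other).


f = Sigma_a_fuel / (Sigma_a_fuel + Sigma_a_mod + Sigma_a_other)
f = 0.61 / (0.61 + 0.0229 + 0.0074)
f = 0.95268

0.95268


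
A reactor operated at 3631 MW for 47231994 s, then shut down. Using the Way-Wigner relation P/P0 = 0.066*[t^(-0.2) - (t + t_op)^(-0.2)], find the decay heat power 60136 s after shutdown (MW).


P/P0 = 0.066 * [t^(-0.2) - (t + t_op)^(-0.2)]
P/P0 = 0.066 * [60136^(-0.2) - (60136 + 47231994)^(-0.2)]
P/P0 = 0.066 * [0.1107065 - 0.02917711] = 0.005380940
P = 3631 * 0.005380940 = 19.538 MW

19.538


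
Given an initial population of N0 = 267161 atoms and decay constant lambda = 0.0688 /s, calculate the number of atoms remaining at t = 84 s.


N = N0 * exp(-lambda * t)
N = 267161 * exp(-0.0688 * 84)
N = 825.84

825.84


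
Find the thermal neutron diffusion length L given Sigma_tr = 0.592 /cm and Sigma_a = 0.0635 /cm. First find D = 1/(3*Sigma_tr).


D = 1 / (3 * Sigma_tr) = 1 / (3 * 0.592) = 0.5630631 cm
L = sqrt(D / Sigma_a)
L = sqrt(0.5630631 / 0.0635)
L = 2.9778 cm

2.9778


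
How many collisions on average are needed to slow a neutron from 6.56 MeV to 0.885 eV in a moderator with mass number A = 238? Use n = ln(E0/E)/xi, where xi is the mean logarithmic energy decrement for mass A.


xi = 1 + (A-1)^2/(2A)*ln((A-1)/(A+1)) = 0.008379872 (for A = 238)
n = ln(E0/E) / xi
n = ln(6.56e6 / 0.885) / 0.008379872
n = ln(7.412429e+06) / 0.008379872 = 1887.7

1887.7


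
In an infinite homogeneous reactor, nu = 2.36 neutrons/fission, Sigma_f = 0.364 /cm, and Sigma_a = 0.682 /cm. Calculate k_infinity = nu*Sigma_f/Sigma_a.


k_inf = nu * Sigma_f / Sigma_a
k_inf = 2.36 * 0.364 / 0.682
k_inf = 1.2596

1.2596


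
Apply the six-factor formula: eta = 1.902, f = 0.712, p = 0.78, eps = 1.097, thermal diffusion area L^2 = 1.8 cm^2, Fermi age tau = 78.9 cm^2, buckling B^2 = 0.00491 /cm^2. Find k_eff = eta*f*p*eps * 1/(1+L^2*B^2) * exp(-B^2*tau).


k_inf = eta*f*p*eps = 1.902*0.712*0.78*1.097 = 1.158755
P_TNL = 1/(1 + L^2*B^2) = 1/(1 + 1.8*0.00491) = 0.9912394
P_FNL = exp(-B^2*tau) = exp(-0.00491*78.9) = 0.6788202
k_eff = k_inf * P_TNL * P_FNL = 1.158755 * 0.9912394 * 0.6788202
k_eff = 0.77970

0.77970


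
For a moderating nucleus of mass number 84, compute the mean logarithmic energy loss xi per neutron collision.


xi = 1 + (A-1)^2/(2A) * ln((A-1)/(A+1))
xi = 1 + (84-1)^2/(2*84) * ln((84-1)/(84 +1))
xi = 0.023622

0.023622


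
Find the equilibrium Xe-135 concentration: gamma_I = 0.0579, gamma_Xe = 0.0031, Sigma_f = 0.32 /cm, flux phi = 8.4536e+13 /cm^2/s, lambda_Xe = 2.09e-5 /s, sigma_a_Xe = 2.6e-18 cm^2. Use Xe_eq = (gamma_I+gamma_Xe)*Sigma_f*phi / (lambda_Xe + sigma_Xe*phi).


Xe_eq = (gamma_I + gamma_Xe) * Sigma_f * phi / (lambda_Xe + sigma_Xe * phi)
Numerator = (0.0579 + 0.0031) * 0.32 * 8.4536e+13 = 1.650143e+12
Denominator = 2.09e-5 + 2.6e-18 * 8.4536e+13 = 2.406936e-04
Xe_eq = 1.650143e+12 / 2.406936e-04 = 6.8558e+15 /cm^3

6.8558e+15


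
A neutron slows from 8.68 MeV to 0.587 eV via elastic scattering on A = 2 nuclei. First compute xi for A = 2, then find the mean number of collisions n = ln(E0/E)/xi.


xi = 1 + (A-1)^2/(2A)*ln((A-1)/(A+1)) = 0.7253469 (for A = 2)
n = ln(E0/E) / xi
n = ln(8.68e6 / 0.587) / 0.7253469
n = ln(1.478705e+07) / 0.7253469 = 22.761

22.761


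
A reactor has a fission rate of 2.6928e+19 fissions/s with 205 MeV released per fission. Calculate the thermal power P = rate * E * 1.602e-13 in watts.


P = fission_rate * E_MeV * 1.602e-13
P = 2.6928e+19 * 205 * 1.602e-13
P = 8.8434e+08 W

8.8434e+08


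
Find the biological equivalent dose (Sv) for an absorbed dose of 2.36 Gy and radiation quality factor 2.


H = D * Q
H = 2.36 * 2
H = 4.7200 Sv

4.7200


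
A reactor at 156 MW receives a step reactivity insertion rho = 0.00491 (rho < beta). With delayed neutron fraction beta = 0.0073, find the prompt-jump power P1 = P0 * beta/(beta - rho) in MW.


P1/P0 = beta / (beta - rho)
P1/P0 = 0.0073 / (0.0073 - 0.00491) = 3.054393
P1 = 156 * 3.054393 = 476.49 MW

476.49


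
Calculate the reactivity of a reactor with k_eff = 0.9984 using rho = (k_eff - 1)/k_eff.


rho = (k_eff - 1) / k_eff
rho = (0.9984 - 1) / 0.9984
rho = -0.0016026

-0.0016026


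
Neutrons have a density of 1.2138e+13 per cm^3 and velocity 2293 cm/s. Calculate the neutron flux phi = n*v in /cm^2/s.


phi = n * v
phi = 1.2138e+13 * 2293
phi = 2.7832e+16 /cm^2/s

2.7832e+16


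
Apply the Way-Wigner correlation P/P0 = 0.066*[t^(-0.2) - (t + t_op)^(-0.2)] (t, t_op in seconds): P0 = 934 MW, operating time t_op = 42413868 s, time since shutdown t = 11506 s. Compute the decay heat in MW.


P/P0 = 0.066 * [t^(-0.2) - (t + t_op)^(-0.2)]
P/P0 = 0.066 * [11506^(-0.2) - (11506 + 42413868)^(-0.2)]
P/P0 = 0.066 * [0.1541044 - 0.02981775] = 0.008202919
P = 934 * 0.008202919 = 7.6615 MW

7.6615


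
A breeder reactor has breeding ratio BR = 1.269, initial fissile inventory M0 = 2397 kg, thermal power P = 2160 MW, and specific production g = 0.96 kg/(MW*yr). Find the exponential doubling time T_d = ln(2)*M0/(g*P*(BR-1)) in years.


Breeding gain G = BR - 1 = 1.269 - 1 = 0.269
Fissile production rate = g * P * G = 0.96 * 2160 * 0.269 = 557.7984 kg/yr
T_d = ln(2) * M0 / (g * P * G)
T_d = ln(2) * 2397 / 557.7984 = 2.9786 yr

2.9786


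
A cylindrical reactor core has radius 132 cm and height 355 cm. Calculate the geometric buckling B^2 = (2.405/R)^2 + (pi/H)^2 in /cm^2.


B^2 = (2.405/R)^2 + (pi/H)^2
B^2 = (2.405/132)^2 + (pi/355)^2
B^2 = 4.1027e-04 /cm^2

4.1027e-04


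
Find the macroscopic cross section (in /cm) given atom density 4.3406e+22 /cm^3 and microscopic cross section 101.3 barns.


Sigma = N * sigma_barns * 1e-24
Sigma = 4.3406e+22 * 101.3 * 1e-24
Sigma = 4.3970 /cm

4.3970


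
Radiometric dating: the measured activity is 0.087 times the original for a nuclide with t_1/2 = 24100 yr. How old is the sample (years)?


lambda = ln(2) / t_half = ln(2) / 24100 = 2.876129e-05 /yr
t = -ln(A/A0) / lambda
t = -ln(0.087) / 2.876129e-05
t = 84900 yr

84900


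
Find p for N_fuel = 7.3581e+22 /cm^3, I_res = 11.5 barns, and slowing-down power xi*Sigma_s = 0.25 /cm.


p = exp(-N * I * 1e-24 / (xi*Sigma_s))
p = exp(-7.3581e+22 * 11.5 * 1e-24 / 0.25)
p = 0.033887

0.033887


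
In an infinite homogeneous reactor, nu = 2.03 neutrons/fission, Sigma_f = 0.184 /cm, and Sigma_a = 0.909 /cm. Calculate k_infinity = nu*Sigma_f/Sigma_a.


k_inf = nu * Sigma_f / Sigma_a
k_inf = 2.03 * 0.184 / 0.909
k_inf = 0.41091

0.41091


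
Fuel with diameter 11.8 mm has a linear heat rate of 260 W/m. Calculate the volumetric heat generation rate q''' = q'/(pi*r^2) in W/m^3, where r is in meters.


r = D / 2 / 1000 = 11.8 / 2 / 1000 = 0.0059 m
q''' = q' / (pi * r^2)
q''' = 260 / (pi * 0.0059^2)
q''' = 2.3775e+06 W/m^3

2.3775e+06


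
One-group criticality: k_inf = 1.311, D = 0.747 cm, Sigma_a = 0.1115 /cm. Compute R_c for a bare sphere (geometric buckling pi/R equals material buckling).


L^2 = D / Sigma_a = 0.747 / 0.1115 = 6.699552 cm^2
B_m^2 = (k_inf - 1) / L^2 = (1.311 - 1) / 6.699552 = 0.04642101 /cm^2
For a bare sphere: B_g = pi/R, so R_c = pi / sqrt(B_m^2)
R_c = pi / sqrt(0.04642101) = 14.581 cm

14.581


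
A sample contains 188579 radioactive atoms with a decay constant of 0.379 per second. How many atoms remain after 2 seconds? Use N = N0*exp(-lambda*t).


N = N0 * exp(-lambda * t)
N = 188579 * exp(-0.379 * 2)
N = 88369

88369


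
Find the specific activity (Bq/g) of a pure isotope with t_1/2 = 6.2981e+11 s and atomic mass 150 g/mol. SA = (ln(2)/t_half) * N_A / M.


lambda = ln(2) / t_half = ln(2) / 6.2981e+11 = 1.100566e-12 /s
SA = lambda * N_A / M
SA = 1.100566e-12 * 6.022e23 / 150
SA = 4.4184e+09 Bq/g

4.4184e+09


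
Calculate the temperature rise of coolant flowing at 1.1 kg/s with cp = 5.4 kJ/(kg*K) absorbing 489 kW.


dT = Q / (m_dot * cp)
dT = 489 / (1.1 * 5.4)
dT = 82.323 C

82.323


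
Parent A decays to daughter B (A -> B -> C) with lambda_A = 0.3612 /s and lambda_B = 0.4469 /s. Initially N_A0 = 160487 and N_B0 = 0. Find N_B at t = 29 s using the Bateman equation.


N_B(t) = lambda_A * N_A0 / (lambda_B - lambda_A) * [exp(-lambda_A*t) - exp(-lambda_B*t)]
exp(-0.3612*29) = 2.823919e-05; exp(-0.4469*29) = 2.352340e-06
N_B = 0.3612 * 160487 / (0.4469 - 0.3612) * (2.823919e-05 - 2.352340e-06)
N_B = 17.510

17.510


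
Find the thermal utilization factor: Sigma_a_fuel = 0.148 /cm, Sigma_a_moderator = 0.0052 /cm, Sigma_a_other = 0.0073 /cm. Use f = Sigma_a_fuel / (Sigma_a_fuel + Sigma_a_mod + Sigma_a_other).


f = Sigma_a_fuel / (Sigma_a_fuel + Sigma_a_mod + Sigma_a_other)
f = 0.148 / (0.148 + 0.0052 + 0.0073)
f = 0.92212

0.92212


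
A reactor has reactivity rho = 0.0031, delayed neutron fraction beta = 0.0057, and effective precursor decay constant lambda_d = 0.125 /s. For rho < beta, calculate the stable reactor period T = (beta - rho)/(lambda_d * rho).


T = (beta - rho) / (lambda_d * rho)
T = (0.0057 - 0.0031) / (0.125 * 0.0031)
T = 6.7097 s

6.7097


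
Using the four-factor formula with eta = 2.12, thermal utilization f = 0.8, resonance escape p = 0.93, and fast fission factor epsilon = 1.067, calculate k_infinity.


k_inf = eta * f * p * epsilon
k_inf = 2.12 * 0.8 * 0.93 * 1.067
k_inf = 1.6830

1.6830


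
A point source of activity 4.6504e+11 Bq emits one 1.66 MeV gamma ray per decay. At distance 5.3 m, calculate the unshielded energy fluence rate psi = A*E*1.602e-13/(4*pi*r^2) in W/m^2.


psi = A * E * 1.602e-13 / (4*pi*r^2)
psi = 4.6504e+11 * 1.66 * 1.602e-13 / (4*pi*5.3^2)
psi = 3.5035e-04 W/m^2

3.5035e-04


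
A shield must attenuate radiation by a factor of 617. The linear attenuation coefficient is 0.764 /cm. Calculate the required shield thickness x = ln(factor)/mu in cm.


x = ln(factor) / mu
x = ln(617) / 0.764
x = 8.4095 cm

8.4095


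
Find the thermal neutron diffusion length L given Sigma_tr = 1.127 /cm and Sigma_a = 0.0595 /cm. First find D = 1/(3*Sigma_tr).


D = 1 / (3 * Sigma_tr) = 1 / (3 * 1.127) = 0.2957705 cm
L = sqrt(D / Sigma_a)
L = sqrt(0.2957705 / 0.0595)
L = 2.2296 cm

2.2296


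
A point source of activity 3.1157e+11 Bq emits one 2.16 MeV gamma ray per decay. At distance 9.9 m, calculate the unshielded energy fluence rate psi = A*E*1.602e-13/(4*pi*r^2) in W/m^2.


psi = A * E * 1.602e-13 / (4*pi*r^2)
psi = 3.1157e+11 * 2.16 * 1.602e-13 / (4*pi*9.9^2)
psi = 8.7537e-05 W/m^2

8.7537e-05


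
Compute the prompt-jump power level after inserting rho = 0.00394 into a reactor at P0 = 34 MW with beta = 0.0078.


P1/P0 = beta / (beta - rho)
P1/P0 = 0.0078 / (0.0078 - 0.00394) = 2.020725
P1 = 34 * 2.020725 = 68.705 MW

68.705


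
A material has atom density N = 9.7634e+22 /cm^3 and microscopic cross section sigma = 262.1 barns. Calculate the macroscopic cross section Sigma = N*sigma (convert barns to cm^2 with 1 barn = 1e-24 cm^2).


Sigma = N * sigma_barns * 1e-24
Sigma = 9.7634e+22 * 262.1 * 1e-24
Sigma = 25.590 /cm

25.590


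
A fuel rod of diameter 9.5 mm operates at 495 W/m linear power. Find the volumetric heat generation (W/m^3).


r = D / 2 / 1000 = 9.5 / 2 / 1000 = 0.00475 m
q''' = q' / (pi * r^2)
q''' = 495 / (pi * 0.00475^2)
q''' = 6.9834e+06 W/m^3

6.9834e+06


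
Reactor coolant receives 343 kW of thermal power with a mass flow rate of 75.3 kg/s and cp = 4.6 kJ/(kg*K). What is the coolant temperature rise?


dT = Q / (m_dot * cp)
dT = 343 / (75.3 * 4.6)
dT = 0.99024 C

0.99024
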